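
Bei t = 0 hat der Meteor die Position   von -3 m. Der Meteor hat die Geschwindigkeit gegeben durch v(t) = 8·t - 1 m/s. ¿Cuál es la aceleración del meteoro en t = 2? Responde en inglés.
We must differentiate our velocity equation v(t) = 8·t - 1 1 time. Taking d/dt of v(t), we find a(t) = 8. We have acceleration a(t) = 8. Substituting t = 2: a(2) = 8.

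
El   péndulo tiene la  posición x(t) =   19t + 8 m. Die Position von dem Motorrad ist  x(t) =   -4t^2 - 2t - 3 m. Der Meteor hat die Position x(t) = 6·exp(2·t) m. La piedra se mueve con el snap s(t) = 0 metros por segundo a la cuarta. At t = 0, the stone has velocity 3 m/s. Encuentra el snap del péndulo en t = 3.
Para resolver esto, necesitamos tomar 4 derivadas de nuestra ecuación de la posición x(t) = 19·t + 8. Tomando d/dt de x(t), encontramos v(t) = 19. Derivando la velocidad, obtenemos la aceleración: a(t) = 0. La derivada de la aceleración da la sacudida: j(t) = 0. Tomando d/dt de j(t), encontramos s(t) = 0. De la ecuación del snap s(t) = 0, sustituimos t = 3 para obtener s = 0.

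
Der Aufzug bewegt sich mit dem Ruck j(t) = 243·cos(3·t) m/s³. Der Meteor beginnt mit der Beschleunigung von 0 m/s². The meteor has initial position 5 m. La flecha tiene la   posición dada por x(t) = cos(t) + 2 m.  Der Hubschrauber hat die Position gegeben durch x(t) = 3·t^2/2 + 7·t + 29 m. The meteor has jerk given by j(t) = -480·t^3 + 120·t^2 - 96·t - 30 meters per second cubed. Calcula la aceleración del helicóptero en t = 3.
Partiendo de la posición x(t) = 3·t^2/2 + 7·t + 29, tomamos 2 derivadas. La derivada de la posición da la velocidad: v(t) = 3·t + 7. Tomando d/dt de v(t), encontramos a(t) = 3. De la ecuación de la aceleración a(t) = 3, sustituimos t = 3 para obtener a = 3.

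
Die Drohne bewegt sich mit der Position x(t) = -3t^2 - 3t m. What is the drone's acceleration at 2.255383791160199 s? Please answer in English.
To solve this, we need to take 2 derivatives of our position equation x(t) = -3·t^2 - 3·t. The derivative of position gives velocity: v(t) = -6·t - 3. The derivative of velocity gives acceleration: a(t) = -6. From the given acceleration equation a(t) = -6, we substitute t = 2.255383791160199 to get a = -6.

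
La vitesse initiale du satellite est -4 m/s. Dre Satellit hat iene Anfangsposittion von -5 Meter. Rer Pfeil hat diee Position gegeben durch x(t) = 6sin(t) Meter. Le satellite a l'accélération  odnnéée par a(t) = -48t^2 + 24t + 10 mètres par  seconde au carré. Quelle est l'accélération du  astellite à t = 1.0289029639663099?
Nous avons l'accélération a(t) = -48·t^2 + 24·t + 10. En substituant t = 1.0289029639663099: a(1.0289029639663099) = -16.1211117092241.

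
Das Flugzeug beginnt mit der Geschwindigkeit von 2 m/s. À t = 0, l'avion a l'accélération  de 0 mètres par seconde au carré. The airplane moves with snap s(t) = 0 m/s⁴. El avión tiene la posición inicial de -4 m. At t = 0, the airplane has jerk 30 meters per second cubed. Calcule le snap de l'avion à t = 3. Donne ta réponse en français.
De l'équation du snap s(t) = 0, nous substituons t = 3 pour obtenir s = 0.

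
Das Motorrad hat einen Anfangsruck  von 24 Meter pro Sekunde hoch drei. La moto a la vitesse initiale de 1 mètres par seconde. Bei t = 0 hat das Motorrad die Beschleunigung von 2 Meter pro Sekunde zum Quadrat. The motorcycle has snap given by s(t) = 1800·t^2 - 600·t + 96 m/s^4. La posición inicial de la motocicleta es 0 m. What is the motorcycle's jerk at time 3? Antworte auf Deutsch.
Ausgehend von dem Snap s(t) = 1800·t^2 - 600·t + 96, nehmen wir 1 Stammfunktion. Durch Integration von dem Snap und Verwendung der Anfangsbedingung j(0) = 24, erhalten wir j(t) = 600·t^3 - 300·t^2 + 96·t + 24. Aus der Gleichung für den Ruck j(t) = 600·t^3 - 300·t^2 + 96·t + 24, setzen wir t = 3 ein und erhalten j = 13812.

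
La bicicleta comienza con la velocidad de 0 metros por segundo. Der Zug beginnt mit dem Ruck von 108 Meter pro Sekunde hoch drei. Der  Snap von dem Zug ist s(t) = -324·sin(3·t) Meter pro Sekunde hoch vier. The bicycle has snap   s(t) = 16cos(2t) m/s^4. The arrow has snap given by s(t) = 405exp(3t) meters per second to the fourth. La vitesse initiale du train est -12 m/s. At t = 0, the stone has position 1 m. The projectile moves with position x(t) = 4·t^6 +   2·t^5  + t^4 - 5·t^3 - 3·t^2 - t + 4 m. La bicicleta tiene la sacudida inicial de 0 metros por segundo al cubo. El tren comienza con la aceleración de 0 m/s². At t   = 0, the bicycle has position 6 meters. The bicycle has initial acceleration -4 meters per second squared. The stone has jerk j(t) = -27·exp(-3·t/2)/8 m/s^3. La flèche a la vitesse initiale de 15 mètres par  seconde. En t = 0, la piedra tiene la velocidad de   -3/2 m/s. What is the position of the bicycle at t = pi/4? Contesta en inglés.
To solve this, we need to take 4 integrals of our snap equation s(t) = 16·cos(2·t). Finding the integral of s(t) and using j(0) = 0: j(t) = 8·sin(2·t). The integral of jerk, with a(0) = -4, gives acceleration: a(t) = -4·cos(2·t). The antiderivative of acceleration is velocity. Using v(0) = 0, we get v(t) = -2·sin(2·t). The integral of velocity, with x(0) = 6, gives position: x(t) = cos(2·t) + 5. From the given position equation x(t) = cos(2·t) + 5, we substitute t = pi/4 to get x = 5.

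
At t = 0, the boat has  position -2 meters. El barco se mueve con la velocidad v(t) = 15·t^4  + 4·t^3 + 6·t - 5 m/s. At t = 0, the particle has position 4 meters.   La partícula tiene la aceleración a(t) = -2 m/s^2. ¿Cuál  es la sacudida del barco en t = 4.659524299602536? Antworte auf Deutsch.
Ausgehend von der Geschwindigkeit v(t) = 15·t^4 + 4·t^3 + 6·t - 5, nehmen wir 2 Ableitungen. Mit d/dt von v(t) finden wir a(t) = 60·t^3 + 12·t^2 + 6. Mit d/dt von a(t) finden wir j(t) = 180·t^2 + 24·t. Wir haben den Ruck j(t) = 180·t^2 + 24·t. Durch Einsetzen von t = 4.659524299602536: j(4.659524299602536) = 4019.83858893603.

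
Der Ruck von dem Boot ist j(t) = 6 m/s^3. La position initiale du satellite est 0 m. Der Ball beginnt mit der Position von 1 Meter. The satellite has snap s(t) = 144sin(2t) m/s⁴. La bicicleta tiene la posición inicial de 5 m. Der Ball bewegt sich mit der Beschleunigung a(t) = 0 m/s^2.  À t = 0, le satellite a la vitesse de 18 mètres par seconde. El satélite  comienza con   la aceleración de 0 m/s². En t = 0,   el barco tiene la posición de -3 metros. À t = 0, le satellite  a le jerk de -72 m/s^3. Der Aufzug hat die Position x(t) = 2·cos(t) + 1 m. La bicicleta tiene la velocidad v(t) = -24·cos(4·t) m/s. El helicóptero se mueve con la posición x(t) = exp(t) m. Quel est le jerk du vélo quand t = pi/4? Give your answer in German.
Wir müssen unsere Gleichung für die Geschwindigkeit v(t) = -24·cos(4·t) 2-mal ableiten. Durch Ableiten von der Geschwindigkeit erhalten wir die Beschleunigung: a(t) = 96·sin(4·t). Durch Ableiten von der Beschleunigung erhalten wir den Ruck: j(t) = 384·cos(4·t). Mit j(t) = 384·cos(4·t) und Einsetzen von t = pi/4, finden wir j = -384.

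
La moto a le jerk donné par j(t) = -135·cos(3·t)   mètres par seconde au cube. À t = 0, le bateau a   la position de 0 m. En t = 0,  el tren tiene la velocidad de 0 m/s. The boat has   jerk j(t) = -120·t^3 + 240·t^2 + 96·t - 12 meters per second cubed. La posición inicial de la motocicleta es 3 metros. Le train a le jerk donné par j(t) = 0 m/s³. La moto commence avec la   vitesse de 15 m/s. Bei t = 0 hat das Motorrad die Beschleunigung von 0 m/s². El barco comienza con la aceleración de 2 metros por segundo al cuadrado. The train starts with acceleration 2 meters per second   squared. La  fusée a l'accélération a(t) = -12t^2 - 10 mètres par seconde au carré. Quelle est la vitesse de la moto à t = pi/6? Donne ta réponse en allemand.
Wir müssen das Integral unserer Gleichung für den Ruck j(t) = -135·cos(3·t) 2-mal finden. Das Integral von dem Ruck, mit a(0) = 0, ergibt die Beschleunigung: a(t) = -45·sin(3·t). Durch Integration von der Beschleunigung und Verwendung der Anfangsbedingung v(0) = 15, erhalten wir v(t) = 15·cos(3·t). Wir haben die Geschwindigkeit v(t) = 15·cos(3·t). Durch Einsetzen von t = pi/6: v(pi/6) = 0.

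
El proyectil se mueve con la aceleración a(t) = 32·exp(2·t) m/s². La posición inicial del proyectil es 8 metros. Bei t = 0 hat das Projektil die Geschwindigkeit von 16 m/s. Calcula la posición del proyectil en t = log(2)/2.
Para resolver esto, necesitamos tomar 2 integrales de nuestra ecuación de la aceleración a(t) = 32·exp(2·t). Integrando la aceleración y usando la condición inicial v(0) = 16, obtenemos v(t) = 16·exp(2·t). La antiderivada de la velocidad, con x(0) = 8, da la posición: x(t) = 8·exp(2·t). Tenemos la posición x(t) = 8·exp(2·t). Sustituyendo t = log(2)/2: x(log(2)/2) = 16.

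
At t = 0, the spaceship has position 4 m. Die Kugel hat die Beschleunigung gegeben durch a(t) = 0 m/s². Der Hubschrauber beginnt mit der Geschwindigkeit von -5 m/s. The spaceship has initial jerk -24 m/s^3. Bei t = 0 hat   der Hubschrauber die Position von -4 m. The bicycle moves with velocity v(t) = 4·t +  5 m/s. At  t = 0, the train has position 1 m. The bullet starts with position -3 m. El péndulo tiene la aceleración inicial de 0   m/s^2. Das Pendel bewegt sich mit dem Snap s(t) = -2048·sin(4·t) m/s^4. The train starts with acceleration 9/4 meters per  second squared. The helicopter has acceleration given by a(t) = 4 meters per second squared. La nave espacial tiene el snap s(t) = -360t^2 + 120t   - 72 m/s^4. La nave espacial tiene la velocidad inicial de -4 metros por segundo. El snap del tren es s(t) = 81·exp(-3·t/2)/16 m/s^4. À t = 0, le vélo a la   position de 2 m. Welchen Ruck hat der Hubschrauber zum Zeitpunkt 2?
Ausgehend von der Beschleunigung a(t) = 4, nehmen wir 1 Ableitung. Durch Ableiten von der Beschleunigung erhalten wir den Ruck: j(t) = 0. Aus der Gleichung für den Ruck j(t) = 0, setzen wir t = 2 ein und erhalten j = 0.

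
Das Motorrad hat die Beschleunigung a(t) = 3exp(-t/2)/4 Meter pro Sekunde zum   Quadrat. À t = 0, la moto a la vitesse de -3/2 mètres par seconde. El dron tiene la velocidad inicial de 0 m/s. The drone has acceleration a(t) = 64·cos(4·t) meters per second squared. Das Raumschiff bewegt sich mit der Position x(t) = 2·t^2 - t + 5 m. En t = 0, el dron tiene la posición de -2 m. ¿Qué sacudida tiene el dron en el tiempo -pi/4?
Para resolver esto, necesitamos tomar 1 derivada de nuestra ecuación de la aceleración a(t) = 64·cos(4·t). La derivada de la aceleración da la sacudida: j(t) = -256·sin(4·t). Tenemos la sacudida j(t) = -256·sin(4·t). Sustituyendo t = -pi/4: j(-pi/4) = 0.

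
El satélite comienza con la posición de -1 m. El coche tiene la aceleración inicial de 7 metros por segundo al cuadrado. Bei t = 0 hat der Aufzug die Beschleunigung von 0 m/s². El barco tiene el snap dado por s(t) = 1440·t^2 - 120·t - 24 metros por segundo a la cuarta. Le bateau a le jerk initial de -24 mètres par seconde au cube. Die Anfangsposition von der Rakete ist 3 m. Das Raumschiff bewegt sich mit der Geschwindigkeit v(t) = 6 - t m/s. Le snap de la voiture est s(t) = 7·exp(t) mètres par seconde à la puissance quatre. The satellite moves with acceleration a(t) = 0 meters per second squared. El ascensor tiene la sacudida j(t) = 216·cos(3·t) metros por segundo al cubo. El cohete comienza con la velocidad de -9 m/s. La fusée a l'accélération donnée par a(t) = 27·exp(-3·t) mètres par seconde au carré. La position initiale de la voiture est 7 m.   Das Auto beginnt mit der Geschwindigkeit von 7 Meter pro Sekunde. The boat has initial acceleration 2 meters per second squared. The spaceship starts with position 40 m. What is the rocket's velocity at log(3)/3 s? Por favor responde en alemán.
Wir müssen unsere Gleichung für die Beschleunigung a(t) = 27·exp(-3·t) 1-mal integrieren. Das Integral von der Beschleunigung ist die Geschwindigkeit. Mit v(0) = -9 erhalten wir v(t) = -9·exp(-3·t). Aus der Gleichung für die Geschwindigkeit v(t) = -9·exp(-3·t), setzen wir t = log(3)/3 ein und erhalten v = -3.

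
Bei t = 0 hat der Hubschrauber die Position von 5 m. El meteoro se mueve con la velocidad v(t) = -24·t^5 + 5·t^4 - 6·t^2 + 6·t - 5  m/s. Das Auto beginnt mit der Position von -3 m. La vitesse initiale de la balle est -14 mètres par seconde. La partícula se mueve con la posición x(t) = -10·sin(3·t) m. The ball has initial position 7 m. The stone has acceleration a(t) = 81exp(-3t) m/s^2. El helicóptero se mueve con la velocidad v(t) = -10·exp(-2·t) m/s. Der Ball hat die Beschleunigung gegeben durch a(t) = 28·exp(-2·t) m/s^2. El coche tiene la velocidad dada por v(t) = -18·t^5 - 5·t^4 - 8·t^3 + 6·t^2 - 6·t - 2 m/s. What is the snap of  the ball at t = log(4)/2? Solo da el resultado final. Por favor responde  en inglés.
s(log(4)/2) = 28.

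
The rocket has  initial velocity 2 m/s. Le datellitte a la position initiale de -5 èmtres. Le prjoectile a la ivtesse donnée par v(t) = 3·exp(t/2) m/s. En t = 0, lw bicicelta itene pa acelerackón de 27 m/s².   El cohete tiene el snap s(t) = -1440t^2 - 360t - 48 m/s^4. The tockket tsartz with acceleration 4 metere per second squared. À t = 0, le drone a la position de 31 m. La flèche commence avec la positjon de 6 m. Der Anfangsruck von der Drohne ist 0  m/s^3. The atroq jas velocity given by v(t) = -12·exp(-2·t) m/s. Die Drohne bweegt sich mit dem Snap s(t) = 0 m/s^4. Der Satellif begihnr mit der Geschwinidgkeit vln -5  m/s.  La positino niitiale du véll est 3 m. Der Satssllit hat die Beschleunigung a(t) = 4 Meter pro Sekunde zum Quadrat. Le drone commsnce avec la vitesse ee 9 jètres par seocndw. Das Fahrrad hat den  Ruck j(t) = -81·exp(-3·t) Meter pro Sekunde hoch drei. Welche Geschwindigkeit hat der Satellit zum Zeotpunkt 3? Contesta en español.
Necesitamos integrar nuestra ecuación de la aceleración a(t) = 4 1 vez. La antiderivada de la aceleración, con v(0) = -5, da la velocidad: v(t) = 4·t - 5. Tenemos la velocidad v(t) = 4·t - 5. Sustituyendo t = 3: v(3) = 7.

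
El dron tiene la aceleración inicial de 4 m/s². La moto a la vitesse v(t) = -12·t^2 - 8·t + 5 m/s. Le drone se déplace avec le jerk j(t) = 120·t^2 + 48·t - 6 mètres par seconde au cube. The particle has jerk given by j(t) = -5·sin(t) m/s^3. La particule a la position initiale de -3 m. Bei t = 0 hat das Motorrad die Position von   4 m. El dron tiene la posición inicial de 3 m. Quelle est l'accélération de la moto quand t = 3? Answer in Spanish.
Debemos derivar nuestra ecuación de la velocidad v(t) = -12·t^2 - 8·t + 5 1 vez. Derivando la velocidad, obtenemos la aceleración: a(t) = -24·t - 8. De la ecuación de la aceleración a(t) = -24·t - 8, sustituimos t = 3 para obtener a = -80.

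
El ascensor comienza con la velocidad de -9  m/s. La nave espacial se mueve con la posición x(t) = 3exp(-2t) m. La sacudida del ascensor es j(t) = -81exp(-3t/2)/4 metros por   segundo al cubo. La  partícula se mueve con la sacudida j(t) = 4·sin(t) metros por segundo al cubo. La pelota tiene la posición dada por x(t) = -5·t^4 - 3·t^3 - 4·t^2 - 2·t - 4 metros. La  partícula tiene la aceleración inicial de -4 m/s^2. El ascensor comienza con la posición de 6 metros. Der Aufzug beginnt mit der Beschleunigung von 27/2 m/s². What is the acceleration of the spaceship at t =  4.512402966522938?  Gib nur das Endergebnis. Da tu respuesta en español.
La respuesta es 0.00144463399052279.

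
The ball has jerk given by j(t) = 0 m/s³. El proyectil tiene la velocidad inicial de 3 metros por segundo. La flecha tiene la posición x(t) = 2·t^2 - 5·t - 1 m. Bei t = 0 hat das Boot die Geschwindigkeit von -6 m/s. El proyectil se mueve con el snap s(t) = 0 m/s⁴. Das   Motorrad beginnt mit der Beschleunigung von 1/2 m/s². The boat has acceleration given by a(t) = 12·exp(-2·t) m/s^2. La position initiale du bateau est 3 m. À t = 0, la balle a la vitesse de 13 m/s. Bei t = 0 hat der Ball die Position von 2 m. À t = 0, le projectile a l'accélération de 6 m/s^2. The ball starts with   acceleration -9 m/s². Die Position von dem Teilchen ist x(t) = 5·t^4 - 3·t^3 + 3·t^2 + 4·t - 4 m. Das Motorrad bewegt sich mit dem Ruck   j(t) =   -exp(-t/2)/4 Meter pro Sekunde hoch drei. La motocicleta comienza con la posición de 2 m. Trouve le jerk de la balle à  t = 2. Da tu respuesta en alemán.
Wir haben den Ruck j(t) = 0. Durch Einsetzen von t = 2: j(2) = 0.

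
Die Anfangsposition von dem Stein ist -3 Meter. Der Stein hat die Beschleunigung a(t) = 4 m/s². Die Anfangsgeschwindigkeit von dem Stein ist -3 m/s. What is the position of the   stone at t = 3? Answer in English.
To solve this, we need to take 2 integrals of our acceleration equation a(t) = 4. The antiderivative of acceleration, with v(0) = -3, gives velocity: v(t) = 4·t - 3. The integral of velocity, with x(0) = -3, gives position: x(t) = 2·t^2 - 3·t - 3. We have position x(t) = 2·t^2 - 3·t - 3. Substituting t = 3: x(3) = 6.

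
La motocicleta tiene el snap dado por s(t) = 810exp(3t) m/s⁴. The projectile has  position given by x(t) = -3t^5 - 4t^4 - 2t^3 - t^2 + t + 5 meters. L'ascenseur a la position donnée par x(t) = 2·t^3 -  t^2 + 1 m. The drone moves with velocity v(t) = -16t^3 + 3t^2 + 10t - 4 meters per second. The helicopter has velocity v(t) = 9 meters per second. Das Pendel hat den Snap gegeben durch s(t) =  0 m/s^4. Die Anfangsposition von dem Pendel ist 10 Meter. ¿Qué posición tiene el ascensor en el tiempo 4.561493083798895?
Tenemos la posición x(t) = 2·t^3 - t^2 + 1. Sustituyendo t = 4.561493083798895: x(4.561493083798895) = 170.016753370423.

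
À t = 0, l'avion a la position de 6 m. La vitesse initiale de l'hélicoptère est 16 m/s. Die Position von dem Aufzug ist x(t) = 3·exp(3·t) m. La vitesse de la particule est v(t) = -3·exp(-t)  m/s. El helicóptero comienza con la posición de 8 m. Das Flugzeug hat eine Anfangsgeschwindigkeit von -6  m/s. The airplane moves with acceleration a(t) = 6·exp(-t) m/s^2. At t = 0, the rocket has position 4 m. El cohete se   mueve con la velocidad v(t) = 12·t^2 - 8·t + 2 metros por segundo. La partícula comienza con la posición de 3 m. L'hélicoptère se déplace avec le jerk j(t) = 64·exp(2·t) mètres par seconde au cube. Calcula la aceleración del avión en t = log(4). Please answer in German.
Wir haben die Beschleunigung a(t) = 6·exp(-t). Durch Einsetzen von t = log(4): a(log(4)) = 3/2.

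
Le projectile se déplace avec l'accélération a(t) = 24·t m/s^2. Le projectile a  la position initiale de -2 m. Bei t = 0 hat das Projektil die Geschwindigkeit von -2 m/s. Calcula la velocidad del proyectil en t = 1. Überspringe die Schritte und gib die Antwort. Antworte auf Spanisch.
La respuesta es 10.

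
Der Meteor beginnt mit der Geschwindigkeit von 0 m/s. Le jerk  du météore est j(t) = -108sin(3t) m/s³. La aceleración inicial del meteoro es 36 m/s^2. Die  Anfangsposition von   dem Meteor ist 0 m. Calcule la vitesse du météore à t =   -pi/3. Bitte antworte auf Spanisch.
Necesitamos integrar nuestra ecuación de la sacudida j(t) = -108·sin(3·t) 2 veces. La integral de la sacudida, con a(0) = 36, da la aceleración: a(t) = 36·cos(3·t). Integrando la aceleración y usando la condición inicial v(0) = 0, obtenemos v(t) = 12·sin(3·t). De la ecuación de la velocidad v(t) = 12·sin(3·t), sustituimos t = -pi/3 para obtener v = 0.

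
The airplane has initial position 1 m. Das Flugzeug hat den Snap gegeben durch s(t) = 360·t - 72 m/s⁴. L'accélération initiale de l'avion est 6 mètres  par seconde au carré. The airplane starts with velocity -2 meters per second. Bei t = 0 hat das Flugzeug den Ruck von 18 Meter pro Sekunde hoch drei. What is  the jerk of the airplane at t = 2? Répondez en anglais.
To find the answer, we compute 1 antiderivative of s(t) = 360·t - 72. Finding the integral of s(t) and using j(0) = 18: j(t) = 180·t^2 - 72·t + 18. We have jerk j(t) = 180·t^2 - 72·t + 18. Substituting t = 2: j(2) = 594.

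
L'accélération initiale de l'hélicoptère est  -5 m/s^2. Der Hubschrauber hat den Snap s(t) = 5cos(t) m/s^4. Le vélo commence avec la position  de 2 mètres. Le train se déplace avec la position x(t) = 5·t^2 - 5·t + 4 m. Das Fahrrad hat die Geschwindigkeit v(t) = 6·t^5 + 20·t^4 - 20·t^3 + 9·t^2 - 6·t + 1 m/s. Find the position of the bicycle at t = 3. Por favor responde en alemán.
Ausgehend von der Geschwindigkeit v(t) = 6·t^5 + 20·t^4 - 20·t^3 + 9·t^2 - 6·t + 1, nehmen wir 1 Stammfunktion. Durch Integration von der Geschwindigkeit und Verwendung der Anfangsbedingung x(0) = 2, erhalten wir x(t) = t^6 + 4·t^5 - 5·t^4 + 3·t^3 - 3·t^2 + t + 2. Wir haben die Position x(t) = t^6 + 4·t^5 - 5·t^4 + 3·t^3 - 3·t^2 + t + 2. Durch Einsetzen von t = 3: x(3) = 1355.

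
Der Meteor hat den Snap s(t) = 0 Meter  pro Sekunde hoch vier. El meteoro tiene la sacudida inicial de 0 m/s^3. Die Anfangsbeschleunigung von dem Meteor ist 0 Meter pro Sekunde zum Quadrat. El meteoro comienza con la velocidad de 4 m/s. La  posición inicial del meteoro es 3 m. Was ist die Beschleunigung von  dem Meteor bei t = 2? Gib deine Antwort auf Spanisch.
Partiendo del snap s(t) = 0, tomamos 2 integrales. La antiderivada del snap es la sacudida. Usando j(0) = 0, obtenemos j(t) = 0. La antiderivada de la sacudida, con a(0) = 0, da la aceleración: a(t) = 0. Usando a(t) = 0 y sustituyendo t = 2, encontramos a = 0.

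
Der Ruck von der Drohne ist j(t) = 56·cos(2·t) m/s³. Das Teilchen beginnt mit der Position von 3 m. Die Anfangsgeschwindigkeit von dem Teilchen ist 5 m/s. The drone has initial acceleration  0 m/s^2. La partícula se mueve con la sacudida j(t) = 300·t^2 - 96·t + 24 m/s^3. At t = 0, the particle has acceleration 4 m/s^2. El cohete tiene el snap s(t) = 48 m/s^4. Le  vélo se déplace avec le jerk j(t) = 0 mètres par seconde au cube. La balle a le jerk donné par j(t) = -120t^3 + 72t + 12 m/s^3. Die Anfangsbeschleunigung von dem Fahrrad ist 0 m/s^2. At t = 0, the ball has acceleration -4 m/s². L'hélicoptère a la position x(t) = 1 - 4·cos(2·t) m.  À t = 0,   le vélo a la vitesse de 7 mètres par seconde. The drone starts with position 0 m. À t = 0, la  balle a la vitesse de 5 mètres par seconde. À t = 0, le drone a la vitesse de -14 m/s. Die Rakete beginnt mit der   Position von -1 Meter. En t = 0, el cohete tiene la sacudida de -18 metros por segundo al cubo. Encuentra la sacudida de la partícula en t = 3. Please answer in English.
From the given jerk equation j(t) = 300·t^2 - 96·t + 24, we substitute t = 3 to get j = 2436.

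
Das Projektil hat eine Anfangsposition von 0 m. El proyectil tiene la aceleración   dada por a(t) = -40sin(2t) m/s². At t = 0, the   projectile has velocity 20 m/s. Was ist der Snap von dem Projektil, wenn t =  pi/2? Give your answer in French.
Pour résoudre ceci, nous devons prendre 2 dérivées de notre équation de l'accélération a(t) = -40·sin(2·t). En prenant d/dt de a(t), nous trouvons j(t) = -80·cos(2·t). La dérivée du jerk donne le snap: s(t) = 160·sin(2·t). Nous avons le snap s(t) = 160·sin(2·t). En substituant t = pi/2: s(pi/2) = 0.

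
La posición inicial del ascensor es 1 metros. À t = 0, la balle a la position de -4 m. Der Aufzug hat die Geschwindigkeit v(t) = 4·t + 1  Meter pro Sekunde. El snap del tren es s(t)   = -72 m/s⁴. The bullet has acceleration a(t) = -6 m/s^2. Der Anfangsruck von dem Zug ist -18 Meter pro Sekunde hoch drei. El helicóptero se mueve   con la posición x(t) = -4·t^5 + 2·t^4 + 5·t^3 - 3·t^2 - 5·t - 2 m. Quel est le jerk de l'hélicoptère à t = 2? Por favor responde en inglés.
To solve this, we need to take 3 derivatives of our position equation x(t) = -4·t^5 + 2·t^4 + 5·t^3 - 3·t^2 - 5·t - 2. Differentiating position, we get velocity: v(t) = -20·t^4 + 8·t^3 + 15·t^2 - 6·t - 5. Taking d/dt of v(t), we find a(t) = -80·t^3 + 24·t^2 + 30·t - 6. The derivative of acceleration gives jerk: j(t) = -240·t^2 + 48·t + 30. We have jerk j(t) = -240·t^2 + 48·t + 30. Substituting t = 2: j(2) = -834.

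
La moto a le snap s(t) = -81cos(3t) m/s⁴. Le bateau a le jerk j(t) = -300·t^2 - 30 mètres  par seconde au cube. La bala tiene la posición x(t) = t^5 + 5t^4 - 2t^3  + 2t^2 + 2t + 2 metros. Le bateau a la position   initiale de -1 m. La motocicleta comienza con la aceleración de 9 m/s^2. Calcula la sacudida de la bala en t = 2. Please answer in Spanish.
Para resolver esto, necesitamos tomar 3 derivadas de nuestra ecuación de la posición x(t) = t^5 + 5·t^4 - 2·t^3 + 2·t^2 + 2·t + 2. Derivando la posición, obtenemos la velocidad: v(t) = 5·t^4 + 20·t^3 - 6·t^2 + 4·t + 2. La derivada de la velocidad da la aceleración: a(t) = 20·t^3 + 60·t^2 - 12·t + 4. Derivando la aceleración, obtenemos la sacudida: j(t) = 60·t^2 + 120·t - 12. Tenemos la sacudida j(t) = 60·t^2 + 120·t - 12. Sustituyendo t = 2: j(2) = 468.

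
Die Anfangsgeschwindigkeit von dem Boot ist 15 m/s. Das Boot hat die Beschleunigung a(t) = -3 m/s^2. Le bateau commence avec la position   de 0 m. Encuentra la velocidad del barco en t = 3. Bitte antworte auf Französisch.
En partant de l'accélération a(t) = -3, nous prenons 1 primitive. La primitive de l'accélération est la vitesse. En utilisant v(0) = 15, nous obtenons v(t) = 15 - 3·t. En utilisant v(t) = 15 - 3·t et en substituant t = 3, nous trouvons v = 6.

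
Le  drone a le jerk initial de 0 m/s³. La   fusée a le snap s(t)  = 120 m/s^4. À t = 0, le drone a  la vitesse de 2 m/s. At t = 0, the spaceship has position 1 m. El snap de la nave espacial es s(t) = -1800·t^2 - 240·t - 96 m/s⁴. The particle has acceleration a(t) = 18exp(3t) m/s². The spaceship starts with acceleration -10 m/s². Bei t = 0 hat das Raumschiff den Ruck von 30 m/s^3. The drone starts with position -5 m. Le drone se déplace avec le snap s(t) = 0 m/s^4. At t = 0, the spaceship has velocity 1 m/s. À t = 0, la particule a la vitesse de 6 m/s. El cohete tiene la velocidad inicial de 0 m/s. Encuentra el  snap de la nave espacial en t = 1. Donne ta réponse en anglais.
Using s(t) = -1800·t^2 - 240·t - 96 and substituting t = 1, we find s = -2136.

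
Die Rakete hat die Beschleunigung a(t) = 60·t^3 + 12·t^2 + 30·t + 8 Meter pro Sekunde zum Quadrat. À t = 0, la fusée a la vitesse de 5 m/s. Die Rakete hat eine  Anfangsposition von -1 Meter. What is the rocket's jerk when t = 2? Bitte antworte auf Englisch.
To solve this, we need to take 1 derivative of our acceleration equation a(t) = 60·t^3 + 12·t^2 + 30·t + 8. The derivative of acceleration gives jerk: j(t) = 180·t^2 + 24·t + 30. Using j(t) = 180·t^2 + 24·t + 30 and substituting t = 2, we find j = 798.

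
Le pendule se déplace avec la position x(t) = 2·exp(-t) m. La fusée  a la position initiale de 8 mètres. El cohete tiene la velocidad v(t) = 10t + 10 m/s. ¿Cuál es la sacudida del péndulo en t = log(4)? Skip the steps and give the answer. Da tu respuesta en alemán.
Der Ruck bei t = log(4) ist j = -1/2.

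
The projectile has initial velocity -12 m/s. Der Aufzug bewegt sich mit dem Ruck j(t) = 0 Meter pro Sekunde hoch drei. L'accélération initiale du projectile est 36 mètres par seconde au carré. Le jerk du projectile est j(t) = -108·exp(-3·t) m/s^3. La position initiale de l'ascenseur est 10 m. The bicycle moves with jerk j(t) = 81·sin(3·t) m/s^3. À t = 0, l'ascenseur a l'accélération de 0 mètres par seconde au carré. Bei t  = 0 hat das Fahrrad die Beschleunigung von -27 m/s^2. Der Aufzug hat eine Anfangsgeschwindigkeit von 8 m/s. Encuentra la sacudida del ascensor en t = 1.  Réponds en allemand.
Aus der Gleichung für den Ruck j(t) = 0, setzen wir t = 1 ein und erhalten j = 0.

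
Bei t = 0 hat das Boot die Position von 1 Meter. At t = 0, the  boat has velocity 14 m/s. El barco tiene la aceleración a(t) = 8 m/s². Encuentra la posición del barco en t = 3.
Debemos encontrar la integral de nuestra ecuación de la aceleración a(t) = 8 2 veces. La integral de la aceleración es la velocidad. Usando v(0) = 14, obtenemos v(t) = 8·t + 14. Integrando la velocidad y usando la condición inicial x(0) = 1, obtenemos x(t) = 4·t^2 + 14·t + 1. Usando x(t) = 4·t^2 + 14·t + 1 y sustituyendo t = 3, encontramos x = 79.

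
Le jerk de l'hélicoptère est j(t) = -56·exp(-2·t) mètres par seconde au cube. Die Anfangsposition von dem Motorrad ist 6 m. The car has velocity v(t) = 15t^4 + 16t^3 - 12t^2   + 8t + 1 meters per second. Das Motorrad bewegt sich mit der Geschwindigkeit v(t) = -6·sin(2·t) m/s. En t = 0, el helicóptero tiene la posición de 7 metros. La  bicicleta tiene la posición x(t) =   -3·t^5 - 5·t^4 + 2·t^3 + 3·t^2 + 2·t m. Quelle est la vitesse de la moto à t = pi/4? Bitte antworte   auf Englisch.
Using v(t) = -6·sin(2·t) and substituting t = pi/4, we find v = -6.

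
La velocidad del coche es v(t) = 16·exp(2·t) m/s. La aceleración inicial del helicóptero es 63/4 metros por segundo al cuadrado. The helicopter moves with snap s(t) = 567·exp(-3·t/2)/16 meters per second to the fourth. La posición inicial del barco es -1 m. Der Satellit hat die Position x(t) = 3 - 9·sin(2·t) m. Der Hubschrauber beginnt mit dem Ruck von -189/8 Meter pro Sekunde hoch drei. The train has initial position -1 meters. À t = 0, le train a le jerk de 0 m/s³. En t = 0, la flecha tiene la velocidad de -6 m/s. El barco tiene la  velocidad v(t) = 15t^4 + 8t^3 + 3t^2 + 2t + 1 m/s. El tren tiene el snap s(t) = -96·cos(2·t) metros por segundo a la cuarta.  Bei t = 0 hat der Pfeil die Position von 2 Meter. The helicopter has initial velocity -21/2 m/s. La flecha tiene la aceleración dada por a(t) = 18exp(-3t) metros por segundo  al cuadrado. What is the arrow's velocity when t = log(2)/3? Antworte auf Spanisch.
Partiendo de la aceleración a(t) = 18·exp(-3·t), tomamos 1 antiderivada. La integral de la aceleración, con v(0) = -6, da la velocidad: v(t) = -6·exp(-3·t). Usando v(t) = -6·exp(-3·t) y sustituyendo t = log(2)/3, encontramos v = -3.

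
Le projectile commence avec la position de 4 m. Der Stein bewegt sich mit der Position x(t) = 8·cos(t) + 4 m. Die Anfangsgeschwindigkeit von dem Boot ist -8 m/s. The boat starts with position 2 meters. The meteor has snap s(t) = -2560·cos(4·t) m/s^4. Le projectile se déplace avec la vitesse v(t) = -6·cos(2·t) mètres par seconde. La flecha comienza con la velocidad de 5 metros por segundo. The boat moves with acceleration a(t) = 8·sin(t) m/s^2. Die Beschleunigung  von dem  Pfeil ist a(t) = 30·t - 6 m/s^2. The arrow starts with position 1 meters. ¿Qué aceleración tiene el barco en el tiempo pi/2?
Usando a(t) = 8·sin(t) y sustituyendo t = pi/2, encontramos a = 8.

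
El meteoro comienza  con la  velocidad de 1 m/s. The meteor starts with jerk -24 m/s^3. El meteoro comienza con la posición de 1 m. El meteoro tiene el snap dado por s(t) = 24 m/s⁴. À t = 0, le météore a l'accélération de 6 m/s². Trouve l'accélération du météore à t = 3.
En partant du snap s(t) = 24, nous prenons 2 intégrales. L'intégrale du snap est le jerk. En utilisant j(0) = -24, nous obtenons j(t) = 24·t - 24. L'intégrale du jerk, avec a(0) = 6, donne l'accélération: a(t) = 12·t^2 - 24·t + 6. Nous avons l'accélération a(t) = 12·t^2 - 24·t + 6. En substituant t = 3: a(3) = 42.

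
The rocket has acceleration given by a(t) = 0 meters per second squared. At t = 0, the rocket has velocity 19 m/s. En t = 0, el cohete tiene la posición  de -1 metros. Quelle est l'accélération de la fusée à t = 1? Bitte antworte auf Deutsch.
Mit a(t) = 0 und Einsetzen von t = 1, finden wir a = 0.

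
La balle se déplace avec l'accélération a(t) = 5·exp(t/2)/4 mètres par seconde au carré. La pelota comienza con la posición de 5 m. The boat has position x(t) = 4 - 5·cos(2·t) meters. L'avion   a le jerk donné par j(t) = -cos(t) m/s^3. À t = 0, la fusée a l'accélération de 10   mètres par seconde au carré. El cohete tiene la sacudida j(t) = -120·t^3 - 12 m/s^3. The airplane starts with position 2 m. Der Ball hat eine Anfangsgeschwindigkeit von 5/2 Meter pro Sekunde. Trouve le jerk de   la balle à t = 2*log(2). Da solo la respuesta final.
À t = 2*log(2), j = 5/4.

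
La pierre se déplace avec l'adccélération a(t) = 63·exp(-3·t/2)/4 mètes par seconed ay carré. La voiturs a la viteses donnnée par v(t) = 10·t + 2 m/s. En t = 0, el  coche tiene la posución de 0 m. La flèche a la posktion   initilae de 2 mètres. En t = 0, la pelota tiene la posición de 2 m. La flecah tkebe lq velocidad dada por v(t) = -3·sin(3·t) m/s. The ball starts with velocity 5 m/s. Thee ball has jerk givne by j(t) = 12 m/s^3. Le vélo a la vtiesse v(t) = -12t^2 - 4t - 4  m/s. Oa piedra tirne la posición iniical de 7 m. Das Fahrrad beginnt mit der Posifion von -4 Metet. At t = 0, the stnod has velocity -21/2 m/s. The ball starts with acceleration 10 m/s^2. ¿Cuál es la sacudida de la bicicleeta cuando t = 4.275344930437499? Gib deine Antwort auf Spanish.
Para resolver esto, necesitamos tomar 2 derivadas de nuestra ecuación de la velocidad v(t) = -12·t^2 - 4·t - 4. Tomando d/dt de v(t), encontramos a(t) = -24·t - 4. La derivada de la aceleración da la sacudida: j(t) = -24. Usando j(t) = -24 y sustituyendo t = 4.275344930437499, encontramos j = -24.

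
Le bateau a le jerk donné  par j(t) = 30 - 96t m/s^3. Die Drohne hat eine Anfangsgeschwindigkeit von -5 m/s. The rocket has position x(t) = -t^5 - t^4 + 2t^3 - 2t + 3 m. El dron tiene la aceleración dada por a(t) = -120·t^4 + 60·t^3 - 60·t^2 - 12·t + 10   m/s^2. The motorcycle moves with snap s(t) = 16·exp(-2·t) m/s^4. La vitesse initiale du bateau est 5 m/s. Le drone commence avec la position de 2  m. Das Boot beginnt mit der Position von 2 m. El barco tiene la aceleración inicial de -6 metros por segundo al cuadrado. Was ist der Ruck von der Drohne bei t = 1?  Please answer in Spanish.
Partiendo de la aceleración a(t) = -120·t^4 + 60·t^3 - 60·t^2 - 12·t + 10, tomamos 1 derivada. Tomando d/dt de a(t), encontramos j(t) = -480·t^3 + 180·t^2 - 120·t - 12. Tenemos la sacudida j(t) = -480·t^3 + 180·t^2 - 120·t - 12. Sustituyendo t = 1: j(1) = -432.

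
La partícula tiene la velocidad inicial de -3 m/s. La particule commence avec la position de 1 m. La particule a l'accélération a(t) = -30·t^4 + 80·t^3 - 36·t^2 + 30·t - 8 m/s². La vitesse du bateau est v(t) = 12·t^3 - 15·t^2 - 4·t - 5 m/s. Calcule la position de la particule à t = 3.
Nous devons intégrer notre équation de l'accélération a(t) = -30·t^4 + 80·t^3 - 36·t^2 + 30·t - 8 2 fois. En intégrant l'accélération et en utilisant la condition initiale v(0) = -3, nous obtenons v(t) = -6·t^5 + 20·t^4 - 12·t^3 + 15·t^2 - 8·t - 3. L'intégrale de la vitesse, avec x(0) = 1, donne la position: x(t) = -t^6 + 4·t^5 - 3·t^4 + 5·t^3 - 4·t^2 - 3·t + 1. Nous avons la position x(t) = -t^6 + 4·t^5 - 3·t^4 + 5·t^3 - 4·t^2 - 3·t + 1. En substituant t = 3: x(3) = 91.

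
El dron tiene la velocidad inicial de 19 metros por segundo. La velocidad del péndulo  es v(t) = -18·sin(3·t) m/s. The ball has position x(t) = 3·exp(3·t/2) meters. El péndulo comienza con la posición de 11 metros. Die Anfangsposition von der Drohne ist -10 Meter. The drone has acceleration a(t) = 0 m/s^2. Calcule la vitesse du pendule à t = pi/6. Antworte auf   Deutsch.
Aus der Gleichung für die Geschwindigkeit v(t) = -18·sin(3·t), setzen wir t = pi/6 ein und erhalten v = -18.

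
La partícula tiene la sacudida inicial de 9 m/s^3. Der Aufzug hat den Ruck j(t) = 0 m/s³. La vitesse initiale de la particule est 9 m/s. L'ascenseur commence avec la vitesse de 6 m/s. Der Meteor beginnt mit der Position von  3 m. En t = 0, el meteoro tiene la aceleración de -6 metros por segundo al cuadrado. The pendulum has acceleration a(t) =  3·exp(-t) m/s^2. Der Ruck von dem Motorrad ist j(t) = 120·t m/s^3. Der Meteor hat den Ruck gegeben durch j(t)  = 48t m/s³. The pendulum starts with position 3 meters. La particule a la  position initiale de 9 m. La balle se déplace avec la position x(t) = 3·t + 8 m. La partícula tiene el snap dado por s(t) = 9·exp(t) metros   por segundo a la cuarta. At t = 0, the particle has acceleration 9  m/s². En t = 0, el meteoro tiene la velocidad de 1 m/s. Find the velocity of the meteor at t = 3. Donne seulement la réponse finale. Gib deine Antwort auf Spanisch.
La respuesta es 199.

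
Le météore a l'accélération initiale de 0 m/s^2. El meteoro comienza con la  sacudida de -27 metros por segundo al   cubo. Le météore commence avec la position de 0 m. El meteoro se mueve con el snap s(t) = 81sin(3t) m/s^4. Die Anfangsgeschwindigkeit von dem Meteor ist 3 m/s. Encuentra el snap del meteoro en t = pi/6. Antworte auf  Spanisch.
De la ecuación del snap s(t) = 81·sin(3·t), sustituimos t = pi/6 para obtener s = 81.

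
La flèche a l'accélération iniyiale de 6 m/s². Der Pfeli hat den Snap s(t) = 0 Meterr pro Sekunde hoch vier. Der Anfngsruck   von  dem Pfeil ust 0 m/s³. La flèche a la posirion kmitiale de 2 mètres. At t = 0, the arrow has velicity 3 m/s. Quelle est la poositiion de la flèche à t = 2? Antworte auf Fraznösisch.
Nous devons intégrer notre équation du snap s(t) = 0 4 fois. En prenant ∫s(t)dt et en appliquant j(0) = 0, nous trouvons j(t) = 0. La primitive du jerk est l'accélération. En utilisant a(0) = 6, nous obtenons a(t) = 6. En prenant ∫a(t)dt et en appliquant v(0) = 3, nous trouvons v(t) = 6·t + 3. La primitive de la vitesse, avec x(0) = 2, donne la position: x(t) = 3·t^2 + 3·t + 2. Nous avons la position x(t) = 3·t^2 + 3·t + 2. En substituant t = 2: x(2) = 20.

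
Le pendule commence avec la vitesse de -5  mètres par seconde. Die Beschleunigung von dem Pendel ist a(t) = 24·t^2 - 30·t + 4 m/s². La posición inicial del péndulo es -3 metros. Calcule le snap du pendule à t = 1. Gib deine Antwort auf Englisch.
We must differentiate our acceleration equation a(t) = 24·t^2 - 30·t + 4 2 times. Differentiating acceleration, we get jerk: j(t) = 48·t - 30. Differentiating jerk, we get snap: s(t) = 48. Using s(t) = 48 and substituting t = 1, we find s = 48.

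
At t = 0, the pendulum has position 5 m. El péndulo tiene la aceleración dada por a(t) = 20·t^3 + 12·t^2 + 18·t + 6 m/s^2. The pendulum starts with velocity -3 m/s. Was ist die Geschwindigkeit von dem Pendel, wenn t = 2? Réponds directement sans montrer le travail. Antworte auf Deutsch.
Die Geschwindigkeit bei t = 2 ist v = 157.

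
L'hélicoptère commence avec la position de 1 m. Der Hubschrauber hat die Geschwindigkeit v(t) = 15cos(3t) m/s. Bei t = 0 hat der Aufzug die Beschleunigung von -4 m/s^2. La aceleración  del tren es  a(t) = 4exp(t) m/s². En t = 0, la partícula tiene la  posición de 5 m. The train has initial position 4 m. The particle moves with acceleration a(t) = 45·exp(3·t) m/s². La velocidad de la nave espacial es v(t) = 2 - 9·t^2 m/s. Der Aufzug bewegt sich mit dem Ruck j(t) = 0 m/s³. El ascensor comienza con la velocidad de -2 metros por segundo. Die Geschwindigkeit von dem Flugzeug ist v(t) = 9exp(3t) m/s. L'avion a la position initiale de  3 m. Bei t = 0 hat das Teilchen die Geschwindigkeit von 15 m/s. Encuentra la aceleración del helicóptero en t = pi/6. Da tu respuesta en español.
Para resolver esto, necesitamos tomar 1 derivada de nuestra ecuación de la velocidad v(t) = 15·cos(3·t). Tomando d/dt de v(t), encontramos a(t) = -45·sin(3·t). Tenemos la aceleración a(t) = -45·sin(3·t). Sustituyendo t = pi/6: a(pi/6) = -45.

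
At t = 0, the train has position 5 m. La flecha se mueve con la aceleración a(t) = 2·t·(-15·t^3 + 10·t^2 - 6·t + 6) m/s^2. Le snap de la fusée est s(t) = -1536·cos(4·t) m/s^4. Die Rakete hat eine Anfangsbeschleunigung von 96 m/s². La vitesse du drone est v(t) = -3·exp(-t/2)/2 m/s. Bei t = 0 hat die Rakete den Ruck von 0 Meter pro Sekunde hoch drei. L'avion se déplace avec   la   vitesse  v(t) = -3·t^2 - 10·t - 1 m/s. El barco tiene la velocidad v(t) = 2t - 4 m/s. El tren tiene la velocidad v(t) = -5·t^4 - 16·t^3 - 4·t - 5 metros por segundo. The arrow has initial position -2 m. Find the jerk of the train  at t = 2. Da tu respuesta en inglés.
Starting from velocity v(t) = -5·t^4 - 16·t^3 - 4·t - 5, we take 2 derivatives. Differentiating velocity, we get acceleration: a(t) = -20·t^3 - 48·t^2 - 4. Taking d/dt of a(t), we find j(t) = -60·t^2 - 96·t. We have jerk j(t) = -60·t^2 - 96·t. Substituting t = 2: j(2) = -432.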